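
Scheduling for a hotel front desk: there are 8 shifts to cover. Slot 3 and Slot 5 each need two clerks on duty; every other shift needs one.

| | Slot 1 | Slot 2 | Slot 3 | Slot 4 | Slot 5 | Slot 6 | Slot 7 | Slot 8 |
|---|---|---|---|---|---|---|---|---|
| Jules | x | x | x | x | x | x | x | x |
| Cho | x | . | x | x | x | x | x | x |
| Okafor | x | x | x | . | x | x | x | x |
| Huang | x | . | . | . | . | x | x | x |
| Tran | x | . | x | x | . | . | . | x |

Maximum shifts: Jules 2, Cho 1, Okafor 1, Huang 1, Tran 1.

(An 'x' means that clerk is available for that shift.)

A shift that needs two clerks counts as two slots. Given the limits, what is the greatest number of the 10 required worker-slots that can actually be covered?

Total capacity across all clerks is 2+1+1+1+1 = 6, and 10 slots are needed, so at most 6 can be filled.
An assignment achieving 6: Slot 2→Jules, Slot 3→Tran, Slot 4→Jules, Slot 5→Cho+Okafor, Slot 6→Huang.
Loads: Jules 2/2, Cho 1/1, Okafor 1/1, Huang 1/1, Tran 1/1.

6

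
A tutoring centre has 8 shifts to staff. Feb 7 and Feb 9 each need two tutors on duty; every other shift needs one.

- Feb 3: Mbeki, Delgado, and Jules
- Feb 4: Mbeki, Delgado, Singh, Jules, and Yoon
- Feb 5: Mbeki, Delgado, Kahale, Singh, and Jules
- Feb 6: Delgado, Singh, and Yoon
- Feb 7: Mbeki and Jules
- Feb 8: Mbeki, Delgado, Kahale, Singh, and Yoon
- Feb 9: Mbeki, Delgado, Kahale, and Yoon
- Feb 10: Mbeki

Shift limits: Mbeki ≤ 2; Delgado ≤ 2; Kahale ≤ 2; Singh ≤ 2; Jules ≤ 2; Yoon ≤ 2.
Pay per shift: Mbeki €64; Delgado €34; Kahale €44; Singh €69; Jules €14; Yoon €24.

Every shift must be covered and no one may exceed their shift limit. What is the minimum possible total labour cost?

Feb 7 can only be covered by Mbeki and Jules, so that assignment is forced.
Feb 10 can only be covered by Mbeki, so that assignment is forced.
Picking the cheapest available tutor for each shift independently would cost €290, but that ignores the shift limits.
An optimal schedule: Feb 3→Jules, Feb 4→Yoon, Feb 5→Delgado, Feb 6→Yoon, Feb 7→Jules+Mbeki, Feb 8→Kahale, Feb 9→Delgado+Kahale, Feb 10→Mbeki.
Total: 14 + 24 + 34 + 24 + 14 + 64 + 44 + 34 + 44 + 64 = €360.

€360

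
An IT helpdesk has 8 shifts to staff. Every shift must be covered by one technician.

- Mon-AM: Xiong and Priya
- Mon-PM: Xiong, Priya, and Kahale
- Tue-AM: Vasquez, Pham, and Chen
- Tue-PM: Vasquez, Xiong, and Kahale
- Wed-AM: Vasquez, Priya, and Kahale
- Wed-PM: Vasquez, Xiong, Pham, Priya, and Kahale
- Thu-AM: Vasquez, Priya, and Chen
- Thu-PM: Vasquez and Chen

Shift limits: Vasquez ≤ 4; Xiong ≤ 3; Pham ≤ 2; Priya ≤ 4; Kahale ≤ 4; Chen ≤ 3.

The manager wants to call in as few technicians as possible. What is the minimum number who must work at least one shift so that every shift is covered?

2

8 slots to fill and no one can take more than 4, so at least ⌈8/4⌉ = 2 technicians are needed.
Vasquez and Priya alone can cover everything: Mon-AM→Priya, Mon-PM→Priya, Tue-AM→Vasquez, Tue-PM→Vasquez, Wed-AM→Vasquez, Wed-PM→Priya, Thu-AM→Priya, Thu-PM→Vasquez.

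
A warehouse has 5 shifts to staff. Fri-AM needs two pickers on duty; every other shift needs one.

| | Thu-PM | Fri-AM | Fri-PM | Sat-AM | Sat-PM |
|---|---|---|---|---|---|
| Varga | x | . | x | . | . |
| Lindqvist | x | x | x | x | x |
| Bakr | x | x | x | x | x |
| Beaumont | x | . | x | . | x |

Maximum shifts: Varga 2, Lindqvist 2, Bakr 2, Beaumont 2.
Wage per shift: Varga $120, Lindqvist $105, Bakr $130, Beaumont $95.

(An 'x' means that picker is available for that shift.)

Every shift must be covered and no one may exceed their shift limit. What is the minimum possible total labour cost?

$650

Fri-AM can only be covered by Lindqvist and Bakr, so that assignment is forced.
Picking the cheapest available picker for each shift independently would cost $625, but that ignores the shift limits.
An optimal schedule: Thu-PM→Beaumont, Fri-AM→Lindqvist+Bakr, Fri-PM→Varga, Sat-AM→Lindqvist, Sat-PM→Beaumont.
Total: 95 + 105 + 130 + 120 + 105 + 95 = $650.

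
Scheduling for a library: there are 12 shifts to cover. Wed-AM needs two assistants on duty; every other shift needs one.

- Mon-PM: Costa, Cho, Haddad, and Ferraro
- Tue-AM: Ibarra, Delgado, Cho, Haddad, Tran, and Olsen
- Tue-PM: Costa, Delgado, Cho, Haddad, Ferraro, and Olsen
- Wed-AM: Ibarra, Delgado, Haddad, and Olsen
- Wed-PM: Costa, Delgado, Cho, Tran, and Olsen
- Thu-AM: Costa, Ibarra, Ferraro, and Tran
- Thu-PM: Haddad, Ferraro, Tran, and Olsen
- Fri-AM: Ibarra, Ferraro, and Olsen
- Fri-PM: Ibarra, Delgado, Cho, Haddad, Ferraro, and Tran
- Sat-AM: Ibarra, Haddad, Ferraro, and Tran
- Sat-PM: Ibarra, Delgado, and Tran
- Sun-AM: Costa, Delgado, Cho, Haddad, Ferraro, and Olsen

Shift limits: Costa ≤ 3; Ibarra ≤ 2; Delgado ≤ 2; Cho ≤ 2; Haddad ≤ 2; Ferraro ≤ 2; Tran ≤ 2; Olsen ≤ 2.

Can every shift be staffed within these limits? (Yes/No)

One valid schedule: Mon-PM→Costa, Tue-AM→Delgado, Tue-PM→Cho, Wed-AM→Delgado+Olsen, Wed-PM→Costa, Thu-AM→Costa, Thu-PM→Haddad, Fri-AM→Ibarra, Fri-PM→Cho, Sat-AM→Haddad, Sat-PM→Ibarra, Sun-AM→Ferraro.
Loads: Costa 3/3, Ibarra 2/2, Delgado 2/2, Cho 2/2, Haddad 2/2, Ferraro 1/2, Tran 0/2, Olsen 1/2 — all within limits.

Yes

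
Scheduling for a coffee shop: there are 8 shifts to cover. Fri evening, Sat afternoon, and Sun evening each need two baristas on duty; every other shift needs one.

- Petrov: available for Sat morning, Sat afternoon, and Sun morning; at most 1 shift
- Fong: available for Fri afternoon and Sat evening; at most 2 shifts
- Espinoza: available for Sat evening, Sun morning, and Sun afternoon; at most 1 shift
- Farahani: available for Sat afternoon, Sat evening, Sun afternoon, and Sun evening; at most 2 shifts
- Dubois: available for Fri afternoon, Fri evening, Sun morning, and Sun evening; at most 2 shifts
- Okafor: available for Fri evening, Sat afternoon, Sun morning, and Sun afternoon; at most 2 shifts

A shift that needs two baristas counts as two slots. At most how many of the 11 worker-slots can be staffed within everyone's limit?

Total capacity across all baristas is 1+2+1+2+2+2 = 10, and 11 slots are needed, so at most 10 can be filled.
An assignment achieving 10: Fri afternoon→Fong, Fri evening→Dubois+Okafor, Sat morning→Petrov, Sat afternoon→Farahani+Okafor, Sat evening→Fong, Sun afternoon→Espinoza, Sun evening→Farahani+Dubois.
Loads: Petrov 1/1, Fong 2/2, Espinoza 1/1, Farahani 2/2, Dubois 2/2, Okafor 2/2.

10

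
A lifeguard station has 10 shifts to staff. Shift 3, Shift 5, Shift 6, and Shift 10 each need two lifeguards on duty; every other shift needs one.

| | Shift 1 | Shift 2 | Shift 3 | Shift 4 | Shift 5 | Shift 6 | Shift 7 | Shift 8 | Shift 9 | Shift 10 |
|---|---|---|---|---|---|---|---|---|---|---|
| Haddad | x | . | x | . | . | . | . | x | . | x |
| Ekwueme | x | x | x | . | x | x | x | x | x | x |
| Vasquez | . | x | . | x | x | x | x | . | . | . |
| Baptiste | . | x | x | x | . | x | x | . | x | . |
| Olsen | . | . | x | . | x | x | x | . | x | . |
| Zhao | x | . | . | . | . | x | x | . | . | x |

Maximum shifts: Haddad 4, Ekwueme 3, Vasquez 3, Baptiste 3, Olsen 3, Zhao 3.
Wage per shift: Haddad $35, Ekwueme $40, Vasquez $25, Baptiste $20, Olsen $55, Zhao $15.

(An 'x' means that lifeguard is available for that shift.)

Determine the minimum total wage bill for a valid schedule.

Picking the cheapest available lifeguard for each shift independently would cost $330, but that ignores the shift limits.
An optimal schedule: Shift 1→Haddad, Shift 2→Vasquez, Shift 3→Baptiste+Haddad, Shift 4→Baptiste, Shift 5→Vasquez+Ekwueme, Shift 6→Zhao+Vasquez, Shift 7→Zhao, Shift 8→Haddad, Shift 9→Baptiste, Shift 10→Zhao+Haddad.
Total: 35 + 25 + 20 + 35 + 20 + 25 + 40 + 15 + 25 + 15 + 35 + 20 + 15 + 35 = $360.

$360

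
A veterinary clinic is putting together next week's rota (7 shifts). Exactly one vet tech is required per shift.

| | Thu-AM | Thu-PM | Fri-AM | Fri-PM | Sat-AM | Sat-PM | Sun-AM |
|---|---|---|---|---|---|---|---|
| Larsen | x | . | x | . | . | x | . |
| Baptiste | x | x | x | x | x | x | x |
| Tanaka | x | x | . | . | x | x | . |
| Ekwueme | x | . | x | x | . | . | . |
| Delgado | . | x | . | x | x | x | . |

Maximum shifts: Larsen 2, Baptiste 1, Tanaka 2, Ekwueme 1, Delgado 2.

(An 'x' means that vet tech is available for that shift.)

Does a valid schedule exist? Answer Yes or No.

Sun-AM can only be covered by Baptiste, so that assignment is forced.
One valid schedule: Thu-AM→Larsen, Thu-PM→Tanaka, Fri-AM→Larsen, Fri-PM→Ekwueme, Sat-AM→Tanaka, Sat-PM→Delgado, Sun-AM→Baptiste.
Loads: Larsen 2/2, Baptiste 1/1, Tanaka 2/2, Ekwueme 1/1, Delgado 1/2 — all within limits.

Yes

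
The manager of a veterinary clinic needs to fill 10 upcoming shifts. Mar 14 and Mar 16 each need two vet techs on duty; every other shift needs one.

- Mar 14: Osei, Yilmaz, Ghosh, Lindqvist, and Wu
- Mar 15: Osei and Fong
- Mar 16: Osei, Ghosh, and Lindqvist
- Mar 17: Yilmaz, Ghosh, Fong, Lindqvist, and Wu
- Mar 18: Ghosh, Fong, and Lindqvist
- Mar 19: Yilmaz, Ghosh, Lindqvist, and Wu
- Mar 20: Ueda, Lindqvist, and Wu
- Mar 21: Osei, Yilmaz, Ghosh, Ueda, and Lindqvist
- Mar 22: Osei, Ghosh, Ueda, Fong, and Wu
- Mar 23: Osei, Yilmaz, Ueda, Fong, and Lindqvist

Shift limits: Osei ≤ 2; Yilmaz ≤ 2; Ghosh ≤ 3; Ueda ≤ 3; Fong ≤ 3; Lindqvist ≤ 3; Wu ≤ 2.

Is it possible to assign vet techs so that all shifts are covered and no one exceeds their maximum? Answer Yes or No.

Yes

One valid schedule: Mar 14→Lindqvist+Wu, Mar 15→Osei, Mar 16→Osei+Ghosh, Mar 17→Yilmaz, Mar 18→Ghosh, Mar 19→Yilmaz, Mar 20→Ueda, Mar 21→Ghosh, Mar 22→Ueda, Mar 23→Ueda.
Loads: Osei 2/2, Yilmaz 2/2, Ghosh 3/3, Ueda 3/3, Fong 0/3, Lindqvist 1/3, Wu 1/2 — all within limits.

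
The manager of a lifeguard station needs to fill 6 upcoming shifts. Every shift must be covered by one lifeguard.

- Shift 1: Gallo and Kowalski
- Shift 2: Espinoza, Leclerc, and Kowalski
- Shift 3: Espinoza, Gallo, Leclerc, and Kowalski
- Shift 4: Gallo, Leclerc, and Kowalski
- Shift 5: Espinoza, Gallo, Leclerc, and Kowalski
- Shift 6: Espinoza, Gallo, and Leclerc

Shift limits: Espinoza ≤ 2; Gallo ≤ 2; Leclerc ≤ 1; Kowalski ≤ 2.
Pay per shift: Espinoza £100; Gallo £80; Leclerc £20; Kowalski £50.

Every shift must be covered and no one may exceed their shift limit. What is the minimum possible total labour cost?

Picking the cheapest available lifeguard for each shift independently would cost £150, but that ignores the shift limits.
An optimal schedule: Shift 1→Kowalski, Shift 2→Leclerc, Shift 3→Gallo, Shift 4→Kowalski, Shift 5→Espinoza, Shift 6→Gallo.
Total: 50 + 20 + 80 + 50 + 100 + 80 = £380.

£380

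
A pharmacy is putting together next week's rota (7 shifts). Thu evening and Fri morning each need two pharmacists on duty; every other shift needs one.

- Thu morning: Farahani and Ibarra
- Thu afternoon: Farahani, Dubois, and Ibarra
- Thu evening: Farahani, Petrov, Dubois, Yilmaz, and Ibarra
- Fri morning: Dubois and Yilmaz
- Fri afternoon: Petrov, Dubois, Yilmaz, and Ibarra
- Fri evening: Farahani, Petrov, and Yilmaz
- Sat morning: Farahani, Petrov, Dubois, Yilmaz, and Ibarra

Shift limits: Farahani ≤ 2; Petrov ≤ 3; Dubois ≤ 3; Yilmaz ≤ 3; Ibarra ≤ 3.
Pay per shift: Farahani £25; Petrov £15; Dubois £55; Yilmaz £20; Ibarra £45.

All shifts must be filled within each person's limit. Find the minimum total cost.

Fri morning can only be covered by Dubois and Yilmaz, so that assignment is forced.
Picking the cheapest available pharmacist for each shift independently would cost £205, but that ignores the shift limits.
An optimal schedule: Thu morning→Farahani, Thu afternoon→Farahani, Thu evening→Petrov+Yilmaz, Fri morning→Yilmaz+Dubois, Fri afternoon→Petrov, Fri evening→Petrov, Sat morning→Yilmaz.
Total: 25 + 25 + 15 + 20 + 20 + 55 + 15 + 15 + 20 = £210.

£210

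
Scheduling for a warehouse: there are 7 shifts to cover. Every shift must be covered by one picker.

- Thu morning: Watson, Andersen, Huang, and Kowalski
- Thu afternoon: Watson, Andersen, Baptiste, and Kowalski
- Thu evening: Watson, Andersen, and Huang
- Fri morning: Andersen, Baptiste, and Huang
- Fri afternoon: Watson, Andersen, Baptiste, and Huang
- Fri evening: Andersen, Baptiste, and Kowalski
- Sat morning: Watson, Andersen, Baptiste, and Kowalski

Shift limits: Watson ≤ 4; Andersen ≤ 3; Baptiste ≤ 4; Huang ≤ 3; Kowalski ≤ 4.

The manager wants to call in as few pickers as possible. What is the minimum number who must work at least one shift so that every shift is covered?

7 slots to fill and no one can take more than 4, so at least ⌈7/4⌉ = 2 pickers are needed.
Watson and Andersen alone can cover everything: Thu morning→Watson, Thu afternoon→Watson, Thu evening→Watson, Fri morning→Andersen, Fri afternoon→Watson, Fri evening→Andersen, Sat morning→Andersen.

2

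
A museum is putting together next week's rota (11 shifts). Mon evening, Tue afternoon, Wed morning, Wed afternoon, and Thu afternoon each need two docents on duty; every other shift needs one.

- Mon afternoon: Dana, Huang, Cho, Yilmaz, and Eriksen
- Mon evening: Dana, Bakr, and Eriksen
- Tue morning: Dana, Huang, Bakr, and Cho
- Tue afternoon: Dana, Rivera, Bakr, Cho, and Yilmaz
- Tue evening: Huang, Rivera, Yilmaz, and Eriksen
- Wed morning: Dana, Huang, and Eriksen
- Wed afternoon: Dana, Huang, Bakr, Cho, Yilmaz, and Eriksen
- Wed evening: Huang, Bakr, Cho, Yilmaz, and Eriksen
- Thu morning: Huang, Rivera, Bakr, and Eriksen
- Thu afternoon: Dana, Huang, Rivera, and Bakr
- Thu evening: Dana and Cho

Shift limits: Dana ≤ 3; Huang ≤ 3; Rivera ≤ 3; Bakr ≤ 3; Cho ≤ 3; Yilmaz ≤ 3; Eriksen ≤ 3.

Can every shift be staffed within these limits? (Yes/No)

Yes

One valid schedule: Mon afternoon→Cho, Mon evening→Dana+Bakr, Tue morning→Huang, Tue afternoon→Rivera+Cho, Tue evening→Huang, Wed morning→Dana+Huang, Wed afternoon→Cho+Yilmaz, Wed evening→Bakr, Thu morning→Rivera, Thu afternoon→Rivera+Bakr, Thu evening→Dana.
Loads: Dana 3/3, Huang 3/3, Rivera 3/3, Bakr 3/3, Cho 3/3, Yilmaz 1/3, Eriksen 0/3 — all within limits.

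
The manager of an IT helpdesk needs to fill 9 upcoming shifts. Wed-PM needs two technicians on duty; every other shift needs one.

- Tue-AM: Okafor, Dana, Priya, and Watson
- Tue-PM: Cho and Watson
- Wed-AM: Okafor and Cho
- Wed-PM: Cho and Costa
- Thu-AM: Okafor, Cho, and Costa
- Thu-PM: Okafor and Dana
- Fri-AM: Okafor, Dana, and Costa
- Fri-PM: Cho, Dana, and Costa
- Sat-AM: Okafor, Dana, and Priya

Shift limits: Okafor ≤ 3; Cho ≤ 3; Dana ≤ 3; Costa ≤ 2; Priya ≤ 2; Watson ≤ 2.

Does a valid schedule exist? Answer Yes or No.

Yes

Wed-PM can only be covered by Cho and Costa, so that assignment is forced.
One valid schedule: Tue-AM→Dana, Tue-PM→Cho, Wed-AM→Okafor, Wed-PM→Cho+Costa, Thu-AM→Okafor, Thu-PM→Okafor, Fri-AM→Dana, Fri-PM→Cho, Sat-AM→Dana.
Loads: Okafor 3/3, Cho 3/3, Dana 3/3, Costa 1/2, Priya 0/2, Watson 0/2 — all within limits.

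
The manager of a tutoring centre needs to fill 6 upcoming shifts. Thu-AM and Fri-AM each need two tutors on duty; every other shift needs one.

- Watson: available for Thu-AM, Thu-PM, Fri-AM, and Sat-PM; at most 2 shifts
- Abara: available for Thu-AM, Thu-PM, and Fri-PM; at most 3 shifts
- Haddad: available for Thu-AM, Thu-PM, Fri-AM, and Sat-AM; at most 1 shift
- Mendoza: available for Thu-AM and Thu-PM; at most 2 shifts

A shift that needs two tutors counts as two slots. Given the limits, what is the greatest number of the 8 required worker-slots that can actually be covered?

Total capacity across all tutors is 2+3+1+2 = 8, and 8 slots are needed, so at most 8 can be filled.
Shifts {Fri-AM, Sat-AM} need 3 slots but only Watson and Haddad are available for them, supplying at most 2 — so at least 1 slot must go unfilled.
An assignment achieving 7: Thu-AM→Abara+Mendoza, Thu-PM→Abara, Fri-AM→Watson, Fri-PM→Abara, Sat-AM→Haddad, Sat-PM→Watson.
Loads: Watson 2/2, Abara 3/3, Haddad 1/1, Mendoza 1/2.

7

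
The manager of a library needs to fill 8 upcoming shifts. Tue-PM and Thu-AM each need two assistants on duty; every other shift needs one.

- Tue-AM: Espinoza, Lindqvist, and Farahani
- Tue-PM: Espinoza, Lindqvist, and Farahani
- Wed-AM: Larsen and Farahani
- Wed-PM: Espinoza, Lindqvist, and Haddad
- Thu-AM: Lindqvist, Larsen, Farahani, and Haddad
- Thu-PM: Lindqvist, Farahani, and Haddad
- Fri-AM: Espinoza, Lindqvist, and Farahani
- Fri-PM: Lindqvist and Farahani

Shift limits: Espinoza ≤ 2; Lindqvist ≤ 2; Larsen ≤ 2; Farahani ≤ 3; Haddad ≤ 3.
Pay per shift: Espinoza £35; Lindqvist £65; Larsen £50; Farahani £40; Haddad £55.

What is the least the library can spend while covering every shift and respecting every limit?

Picking the cheapest available assistant for each shift independently would cost £390, but that ignores the shift limits.
An optimal schedule: Tue-AM→Espinoza, Tue-PM→Espinoza+Farahani, Wed-AM→Larsen, Wed-PM→Haddad, Thu-AM→Larsen+Haddad, Thu-PM→Haddad, Fri-AM→Farahani, Fri-PM→Farahani.
Total: 35 + 35 + 40 + 50 + 55 + 50 + 55 + 55 + 40 + 40 = £455.

£455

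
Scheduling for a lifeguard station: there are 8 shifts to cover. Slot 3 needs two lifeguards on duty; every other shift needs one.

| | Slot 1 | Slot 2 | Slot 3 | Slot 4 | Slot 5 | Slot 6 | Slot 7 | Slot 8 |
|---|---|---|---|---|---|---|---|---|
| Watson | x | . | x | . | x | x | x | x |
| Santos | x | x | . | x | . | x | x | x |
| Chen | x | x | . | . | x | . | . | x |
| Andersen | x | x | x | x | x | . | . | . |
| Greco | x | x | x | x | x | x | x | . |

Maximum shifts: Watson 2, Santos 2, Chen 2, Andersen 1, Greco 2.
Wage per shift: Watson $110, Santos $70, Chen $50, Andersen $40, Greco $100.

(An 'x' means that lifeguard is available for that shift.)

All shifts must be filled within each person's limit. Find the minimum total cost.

$700

Picking the cheapest available lifeguard for each shift independently would cost $490, but that ignores the shift limits.
An optimal schedule: Slot 1→Greco, Slot 2→Chen, Slot 3→Watson+Andersen, Slot 4→Santos, Slot 5→Greco, Slot 6→Watson, Slot 7→Santos, Slot 8→Chen.
Total: 100 + 50 + 110 + 40 + 70 + 100 + 110 + 70 + 50 = $700.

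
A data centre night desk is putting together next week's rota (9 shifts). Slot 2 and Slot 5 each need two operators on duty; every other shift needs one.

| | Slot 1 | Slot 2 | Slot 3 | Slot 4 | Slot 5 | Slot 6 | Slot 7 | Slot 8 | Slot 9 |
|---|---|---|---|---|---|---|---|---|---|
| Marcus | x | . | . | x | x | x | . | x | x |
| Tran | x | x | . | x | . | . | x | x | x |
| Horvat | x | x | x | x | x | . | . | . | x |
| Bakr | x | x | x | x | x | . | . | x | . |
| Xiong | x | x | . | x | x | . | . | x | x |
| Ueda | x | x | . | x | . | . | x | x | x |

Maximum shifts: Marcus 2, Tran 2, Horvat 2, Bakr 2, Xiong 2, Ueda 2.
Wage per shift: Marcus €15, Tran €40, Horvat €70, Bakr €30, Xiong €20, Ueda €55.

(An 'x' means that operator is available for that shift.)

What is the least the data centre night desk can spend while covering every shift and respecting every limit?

€390

Slot 6 can only be covered by Marcus, so that assignment is forced.
Picking the cheapest available operator for each shift independently would cost €230, but that ignores the shift limits.
An optimal schedule: Slot 1→Xiong, Slot 2→Tran+Ueda, Slot 3→Bakr, Slot 4→Ueda, Slot 5→Bakr+Horvat, Slot 6→Marcus, Slot 7→Tran, Slot 8→Marcus, Slot 9→Xiong.
Total: 20 + 40 + 55 + 30 + 55 + 30 + 70 + 15 + 40 + 15 + 20 = €390.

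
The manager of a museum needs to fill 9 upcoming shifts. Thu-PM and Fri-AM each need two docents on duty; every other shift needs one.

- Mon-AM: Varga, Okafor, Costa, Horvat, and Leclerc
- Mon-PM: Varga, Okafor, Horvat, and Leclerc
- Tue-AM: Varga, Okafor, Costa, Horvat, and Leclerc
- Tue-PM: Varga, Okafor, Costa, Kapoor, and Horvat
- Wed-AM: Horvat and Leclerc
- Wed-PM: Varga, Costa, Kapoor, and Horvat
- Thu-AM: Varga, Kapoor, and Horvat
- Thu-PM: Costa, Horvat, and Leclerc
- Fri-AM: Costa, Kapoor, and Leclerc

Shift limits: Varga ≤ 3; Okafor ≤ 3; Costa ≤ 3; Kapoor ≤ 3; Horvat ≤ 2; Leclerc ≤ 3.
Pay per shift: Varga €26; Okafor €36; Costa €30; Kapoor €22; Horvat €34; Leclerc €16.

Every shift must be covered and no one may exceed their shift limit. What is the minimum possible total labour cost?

€252

Picking the cheapest available docent for each shift independently would cost €214, but that ignores the shift limits.
An optimal schedule: Mon-AM→Varga, Mon-PM→Varga, Tue-AM→Varga, Tue-PM→Costa, Wed-AM→Leclerc, Wed-PM→Kapoor, Thu-AM→Kapoor, Thu-PM→Leclerc+Costa, Fri-AM→Leclerc+Kapoor.
Total: 26 + 26 + 26 + 30 + 16 + 22 + 22 + 16 + 30 + 16 + 22 = €252.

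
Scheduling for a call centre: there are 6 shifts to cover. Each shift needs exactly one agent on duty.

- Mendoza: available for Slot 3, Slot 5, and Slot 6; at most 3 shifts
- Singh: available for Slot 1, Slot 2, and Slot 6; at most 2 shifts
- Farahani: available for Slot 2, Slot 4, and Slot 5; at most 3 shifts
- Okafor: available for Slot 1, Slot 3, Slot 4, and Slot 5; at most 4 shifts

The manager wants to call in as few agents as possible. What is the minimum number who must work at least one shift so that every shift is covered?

2

6 slots to fill and no one can take more than 4, so at least ⌈6/4⌉ = 2 agents are needed.
Singh and Okafor alone can cover everything: Slot 1→Okafor, Slot 2→Singh, Slot 3→Okafor, Slot 4→Okafor, Slot 5→Okafor, Slot 6→Singh.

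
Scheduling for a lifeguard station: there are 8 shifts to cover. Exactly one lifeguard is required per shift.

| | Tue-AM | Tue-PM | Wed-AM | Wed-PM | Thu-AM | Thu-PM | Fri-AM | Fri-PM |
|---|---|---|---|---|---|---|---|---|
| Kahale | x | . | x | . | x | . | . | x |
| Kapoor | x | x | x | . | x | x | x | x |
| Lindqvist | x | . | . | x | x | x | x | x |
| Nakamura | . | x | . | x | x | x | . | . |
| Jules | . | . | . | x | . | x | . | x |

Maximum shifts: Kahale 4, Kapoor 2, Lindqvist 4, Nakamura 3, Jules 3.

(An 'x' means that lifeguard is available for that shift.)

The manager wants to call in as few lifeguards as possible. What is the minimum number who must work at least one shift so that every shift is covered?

3

8 slots to fill and no one can take more than 4, so at least ⌈8/4⌉ = 2 lifeguards are needed.
No set of 2 lifeguards can cover every shift (each such set leaves at least one shift with no one available or exceeds a cap).
Kahale, Kapoor, and Lindqvist alone can cover everything: Tue-AM→Kahale, Tue-PM→Kapoor, Wed-AM→Kahale, Wed-PM→Lindqvist, Thu-AM→Kahale, Thu-PM→Kapoor, Fri-AM→Lindqvist, Fri-PM→Kahale.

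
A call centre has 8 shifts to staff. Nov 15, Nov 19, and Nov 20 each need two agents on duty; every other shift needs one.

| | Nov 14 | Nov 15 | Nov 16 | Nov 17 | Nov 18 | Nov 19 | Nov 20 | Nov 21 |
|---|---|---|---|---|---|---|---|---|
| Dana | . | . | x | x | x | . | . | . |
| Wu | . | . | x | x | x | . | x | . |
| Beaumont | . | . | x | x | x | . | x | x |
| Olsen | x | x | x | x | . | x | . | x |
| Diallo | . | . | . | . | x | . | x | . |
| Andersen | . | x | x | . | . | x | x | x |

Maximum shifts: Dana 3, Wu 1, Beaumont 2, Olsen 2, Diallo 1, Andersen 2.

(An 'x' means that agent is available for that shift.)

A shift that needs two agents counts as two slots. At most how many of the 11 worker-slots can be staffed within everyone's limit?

10

Total capacity across all agents is 3+1+2+2+1+2 = 11, and 11 slots are needed, so at most 11 can be filled.
Shifts {Nov 14, Nov 15, Nov 19} need 5 slots but only Olsen and Andersen are available for them, supplying at most 4 — so at least 1 slot must go unfilled.
An assignment achieving 10: Nov 14→Olsen, Nov 15→Olsen+Andersen, Nov 16→Dana, Nov 17→Dana, Nov 18→Dana, Nov 19→Andersen, Nov 20→Wu+Beaumont, Nov 21→Beaumont.
Loads: Dana 3/3, Wu 1/1, Beaumont 2/2, Olsen 2/2, Diallo 0/1, Andersen 2/2.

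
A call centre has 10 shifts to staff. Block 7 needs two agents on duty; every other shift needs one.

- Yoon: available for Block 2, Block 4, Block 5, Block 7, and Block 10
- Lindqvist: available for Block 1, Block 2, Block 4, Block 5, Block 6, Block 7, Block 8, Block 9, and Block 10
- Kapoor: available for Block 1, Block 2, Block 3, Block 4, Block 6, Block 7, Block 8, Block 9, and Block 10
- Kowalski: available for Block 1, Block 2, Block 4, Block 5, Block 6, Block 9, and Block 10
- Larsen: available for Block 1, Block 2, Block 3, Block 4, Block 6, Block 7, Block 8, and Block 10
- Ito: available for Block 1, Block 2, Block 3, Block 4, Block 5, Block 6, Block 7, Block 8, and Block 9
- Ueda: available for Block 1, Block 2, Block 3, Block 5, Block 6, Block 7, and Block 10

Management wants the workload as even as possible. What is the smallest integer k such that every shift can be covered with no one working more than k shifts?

2

With 7 agents and 11 worker-slots to fill, someone must work at least ⌈11/7⌉ = 2 shifts, so k ≥ 2.
k = 2 works: Block 1→Kapoor, Block 2→Larsen, Block 3→Kapoor, Block 4→Yoon, Block 5→Yoon, Block 6→Kowalski, Block 7→Larsen+Ito, Block 8→Lindqvist, Block 9→Lindqvist, Block 10→Kowalski.
Loads: Yoon 2, Lindqvist 2, Kapoor 2, Kowalski 2, Larsen 2, Ito 1, Ueda 0 — all ≤ 2.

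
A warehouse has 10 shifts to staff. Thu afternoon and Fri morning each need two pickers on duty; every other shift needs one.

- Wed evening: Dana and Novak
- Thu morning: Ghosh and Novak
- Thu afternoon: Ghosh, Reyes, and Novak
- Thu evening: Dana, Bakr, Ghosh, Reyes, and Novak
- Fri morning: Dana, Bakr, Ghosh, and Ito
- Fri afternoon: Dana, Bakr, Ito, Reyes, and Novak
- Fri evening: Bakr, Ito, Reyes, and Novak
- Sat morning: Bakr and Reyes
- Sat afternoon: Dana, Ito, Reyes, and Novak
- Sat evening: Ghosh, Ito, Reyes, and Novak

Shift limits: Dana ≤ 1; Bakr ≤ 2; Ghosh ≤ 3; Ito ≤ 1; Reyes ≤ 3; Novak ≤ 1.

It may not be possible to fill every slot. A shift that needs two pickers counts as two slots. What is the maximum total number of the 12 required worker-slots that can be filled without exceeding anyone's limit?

11

Total capacity across all pickers is 1+2+3+1+3+1 = 11, and 12 slots are needed, so at most 11 can be filled.
An assignment achieving 11: Wed evening→Dana, Thu morning→Ghosh, Thu afternoon→Ghosh+Reyes, Thu evening→Novak, Fri morning→Bakr+Ghosh, Fri evening→Ito, Sat morning→Bakr, Sat afternoon→Reyes, Sat evening→Reyes.
Loads: Dana 1/1, Bakr 2/2, Ghosh 3/3, Ito 1/1, Reyes 3/3, Novak 1/1.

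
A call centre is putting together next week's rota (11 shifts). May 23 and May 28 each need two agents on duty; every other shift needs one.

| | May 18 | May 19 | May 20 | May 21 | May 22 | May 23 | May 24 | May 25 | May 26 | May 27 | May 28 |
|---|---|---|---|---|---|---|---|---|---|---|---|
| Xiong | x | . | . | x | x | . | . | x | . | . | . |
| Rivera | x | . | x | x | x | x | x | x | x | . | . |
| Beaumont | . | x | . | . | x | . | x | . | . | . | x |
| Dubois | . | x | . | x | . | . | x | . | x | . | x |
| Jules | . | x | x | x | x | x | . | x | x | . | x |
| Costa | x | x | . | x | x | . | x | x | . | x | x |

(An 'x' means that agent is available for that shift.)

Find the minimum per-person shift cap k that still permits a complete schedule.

With 6 agents and 13 worker-slots to fill, someone must work at least ⌈13/6⌉ = 3 shifts, so k ≥ 3.
k = 3 works: May 18→Xiong, May 19→Beaumont, May 20→Rivera, May 21→Xiong, May 22→Beaumont, May 23→Rivera+Jules, May 24→Beaumont, May 25→Xiong, May 26→Rivera, May 27→Costa, May 28→Dubois+Jules.
Loads: Xiong 3, Rivera 3, Beaumont 3, Dubois 1, Jules 2, Costa 1 — all ≤ 3.

3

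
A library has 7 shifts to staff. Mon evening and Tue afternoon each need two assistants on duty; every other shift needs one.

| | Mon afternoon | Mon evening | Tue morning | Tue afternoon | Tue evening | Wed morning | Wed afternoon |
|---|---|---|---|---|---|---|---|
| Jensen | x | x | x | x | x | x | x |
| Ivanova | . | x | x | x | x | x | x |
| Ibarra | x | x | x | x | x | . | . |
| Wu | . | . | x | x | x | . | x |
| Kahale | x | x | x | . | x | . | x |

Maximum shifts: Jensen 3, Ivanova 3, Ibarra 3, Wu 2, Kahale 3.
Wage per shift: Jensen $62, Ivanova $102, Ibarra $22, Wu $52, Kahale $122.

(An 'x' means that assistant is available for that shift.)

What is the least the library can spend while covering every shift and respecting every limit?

Picking the cheapest available assistant for each shift independently would cost $338, but that ignores the shift limits.
An optimal schedule: Mon afternoon→Ibarra, Mon evening→Jensen+Ivanova, Tue morning→Ibarra, Tue afternoon→Wu+Jensen, Tue evening→Ibarra, Wed morning→Jensen, Wed afternoon→Wu.
Total: 22 + 62 + 102 + 22 + 52 + 62 + 22 + 62 + 52 = $458.

$458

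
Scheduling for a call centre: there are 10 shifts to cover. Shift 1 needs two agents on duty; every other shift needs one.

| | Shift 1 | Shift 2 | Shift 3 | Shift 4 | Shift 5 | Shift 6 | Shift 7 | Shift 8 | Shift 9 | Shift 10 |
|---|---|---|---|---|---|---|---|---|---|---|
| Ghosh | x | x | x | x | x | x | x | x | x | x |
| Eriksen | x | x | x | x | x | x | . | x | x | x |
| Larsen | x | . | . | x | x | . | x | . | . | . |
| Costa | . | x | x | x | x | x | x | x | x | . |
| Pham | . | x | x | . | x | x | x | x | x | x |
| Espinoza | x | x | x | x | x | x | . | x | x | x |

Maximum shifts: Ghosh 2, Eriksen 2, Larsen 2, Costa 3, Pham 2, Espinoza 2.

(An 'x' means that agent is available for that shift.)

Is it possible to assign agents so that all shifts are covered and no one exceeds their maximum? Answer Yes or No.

Yes

One valid schedule: Shift 1→Larsen+Espinoza, Shift 2→Eriksen, Shift 3→Eriksen, Shift 4→Larsen, Shift 5→Pham, Shift 6→Costa, Shift 7→Ghosh, Shift 8→Costa, Shift 9→Costa, Shift 10→Ghosh.
Loads: Ghosh 2/2, Eriksen 2/2, Larsen 2/2, Costa 3/3, Pham 1/2, Espinoza 1/2 — all within limits.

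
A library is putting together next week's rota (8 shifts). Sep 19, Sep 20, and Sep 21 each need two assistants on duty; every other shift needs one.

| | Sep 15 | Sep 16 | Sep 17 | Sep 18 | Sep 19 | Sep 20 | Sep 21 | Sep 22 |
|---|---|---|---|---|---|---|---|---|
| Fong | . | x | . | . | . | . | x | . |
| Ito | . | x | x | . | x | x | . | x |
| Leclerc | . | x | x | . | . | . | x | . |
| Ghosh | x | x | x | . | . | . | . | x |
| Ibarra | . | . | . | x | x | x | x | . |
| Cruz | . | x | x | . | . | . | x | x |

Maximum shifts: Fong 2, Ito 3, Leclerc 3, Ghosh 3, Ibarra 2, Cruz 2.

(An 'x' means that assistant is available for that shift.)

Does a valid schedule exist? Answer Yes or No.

Total capacity is 15 and 11 slots are needed, so capacity alone doesn't rule it out.
Shifts {Sep 18, Sep 19, Sep 20} need 5 worker-slots in total, but the assistants available for any of those shifts (Ito and Ibarra) can supply at most 4 among them. So no valid schedule exists.

No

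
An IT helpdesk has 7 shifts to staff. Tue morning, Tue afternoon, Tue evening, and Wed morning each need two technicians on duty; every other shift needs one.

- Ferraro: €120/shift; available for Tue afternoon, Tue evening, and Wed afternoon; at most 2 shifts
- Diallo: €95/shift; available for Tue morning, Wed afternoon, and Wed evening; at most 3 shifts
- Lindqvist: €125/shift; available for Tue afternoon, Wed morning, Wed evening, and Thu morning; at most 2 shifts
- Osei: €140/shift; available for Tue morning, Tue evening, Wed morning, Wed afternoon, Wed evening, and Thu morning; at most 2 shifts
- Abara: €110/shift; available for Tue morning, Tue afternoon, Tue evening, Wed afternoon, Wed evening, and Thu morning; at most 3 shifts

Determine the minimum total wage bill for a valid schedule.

Wed morning can only be covered by Lindqvist and Osei, so that assignment is forced.
Picking the cheapest available technician for each shift independently would cost €1230, but that ignores the shift limits.
An optimal schedule: Tue morning→Diallo+Abara, Tue afternoon→Abara+Ferraro, Tue evening→Abara+Ferraro, Wed morning→Lindqvist+Osei, Wed afternoon→Diallo, Wed evening→Diallo, Thu morning→Lindqvist.
Total: 95 + 110 + 110 + 120 + 110 + 120 + 125 + 140 + 95 + 95 + 125 = €1245.

€1245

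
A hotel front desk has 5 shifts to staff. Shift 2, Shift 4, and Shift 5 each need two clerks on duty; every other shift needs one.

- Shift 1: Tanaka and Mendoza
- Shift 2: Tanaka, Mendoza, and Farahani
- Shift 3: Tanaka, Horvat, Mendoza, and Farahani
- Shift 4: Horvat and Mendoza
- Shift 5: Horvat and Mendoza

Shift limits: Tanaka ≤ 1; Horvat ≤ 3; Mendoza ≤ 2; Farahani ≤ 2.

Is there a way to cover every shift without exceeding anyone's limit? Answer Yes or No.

No

Total capacity is 8 and 8 slots are needed, so capacity alone doesn't rule it out.
Shifts {Shift 1, Shift 2, Shift 4, Shift 5} need 7 worker-slots in total, but the clerks available for any of those shifts (Tanaka, Horvat, Mendoza, and Farahani) can supply at most 6 among them. So no valid schedule exists.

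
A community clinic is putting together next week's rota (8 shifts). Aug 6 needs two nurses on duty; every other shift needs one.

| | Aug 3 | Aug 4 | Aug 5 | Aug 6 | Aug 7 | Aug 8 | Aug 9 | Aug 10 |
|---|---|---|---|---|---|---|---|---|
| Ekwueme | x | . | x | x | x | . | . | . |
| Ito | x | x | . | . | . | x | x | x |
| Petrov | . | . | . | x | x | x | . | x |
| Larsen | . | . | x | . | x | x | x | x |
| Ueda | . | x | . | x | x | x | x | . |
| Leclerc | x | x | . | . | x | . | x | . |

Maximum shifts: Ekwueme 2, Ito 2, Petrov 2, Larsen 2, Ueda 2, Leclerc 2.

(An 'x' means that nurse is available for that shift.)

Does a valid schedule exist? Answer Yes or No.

One valid schedule: Aug 3→Ekwueme, Aug 4→Ito, Aug 5→Ekwueme, Aug 6→Petrov+Ueda, Aug 7→Larsen, Aug 8→Petrov, Aug 9→Larsen, Aug 10→Ito.
Loads: Ekwueme 2/2, Ito 2/2, Petrov 2/2, Larsen 2/2, Ueda 1/2, Leclerc 0/2 — all within limits.

Yes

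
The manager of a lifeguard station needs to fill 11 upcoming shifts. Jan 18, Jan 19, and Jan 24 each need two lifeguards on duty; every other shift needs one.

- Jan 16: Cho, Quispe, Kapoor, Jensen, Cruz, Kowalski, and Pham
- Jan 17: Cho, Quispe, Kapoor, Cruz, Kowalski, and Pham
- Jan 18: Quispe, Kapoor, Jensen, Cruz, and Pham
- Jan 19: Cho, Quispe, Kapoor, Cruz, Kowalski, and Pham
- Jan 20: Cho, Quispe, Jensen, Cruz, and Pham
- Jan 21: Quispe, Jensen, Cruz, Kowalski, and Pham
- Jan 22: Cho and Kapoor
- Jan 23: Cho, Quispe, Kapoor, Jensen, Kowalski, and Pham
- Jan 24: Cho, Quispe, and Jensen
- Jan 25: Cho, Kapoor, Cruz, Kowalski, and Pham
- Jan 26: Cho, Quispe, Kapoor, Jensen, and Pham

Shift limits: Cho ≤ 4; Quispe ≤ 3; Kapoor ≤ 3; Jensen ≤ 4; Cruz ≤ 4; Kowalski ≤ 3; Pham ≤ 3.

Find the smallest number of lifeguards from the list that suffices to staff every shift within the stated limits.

4

14 slots to fill and no one can take more than 4, so at least ⌈14/4⌉ = 4 lifeguards are needed.
Cho, Quispe, Kapoor, and Jensen alone can cover everything: Jan 16→Kapoor, Jan 17→Cho, Jan 18→Quispe+Kapoor, Jan 19→Cho+Kapoor, Jan 20→Jensen, Jan 21→Quispe, Jan 22→Cho, Jan 23→Jensen, Jan 24→Quispe+Jensen, Jan 25→Cho, Jan 26→Jensen.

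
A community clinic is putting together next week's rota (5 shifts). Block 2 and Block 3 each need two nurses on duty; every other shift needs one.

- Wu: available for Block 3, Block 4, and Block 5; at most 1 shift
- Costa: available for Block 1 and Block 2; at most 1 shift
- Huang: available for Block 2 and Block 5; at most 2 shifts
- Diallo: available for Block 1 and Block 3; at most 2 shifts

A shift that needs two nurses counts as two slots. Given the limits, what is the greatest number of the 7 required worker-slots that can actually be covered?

Total capacity across all nurses is 1+1+2+2 = 6, and 7 slots are needed, so at most 6 can be filled.
An assignment achieving 6: Block 1→Diallo, Block 2→Costa+Huang, Block 3→Diallo, Block 4→Wu, Block 5→Huang.
Loads: Wu 1/1, Costa 1/1, Huang 2/2, Diallo 2/2.

6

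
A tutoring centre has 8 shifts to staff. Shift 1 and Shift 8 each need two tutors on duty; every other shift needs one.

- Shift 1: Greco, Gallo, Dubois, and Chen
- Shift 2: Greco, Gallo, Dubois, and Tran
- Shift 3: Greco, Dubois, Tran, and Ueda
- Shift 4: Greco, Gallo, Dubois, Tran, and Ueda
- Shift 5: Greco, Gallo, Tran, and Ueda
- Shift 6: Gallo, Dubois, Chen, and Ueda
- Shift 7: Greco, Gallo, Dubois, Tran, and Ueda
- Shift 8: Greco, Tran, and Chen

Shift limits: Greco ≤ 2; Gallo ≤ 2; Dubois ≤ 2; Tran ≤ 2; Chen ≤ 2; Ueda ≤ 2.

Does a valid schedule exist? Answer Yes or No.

Yes

One valid schedule: Shift 1→Dubois+Chen, Shift 2→Greco, Shift 3→Dubois, Shift 4→Tran, Shift 5→Gallo, Shift 6→Gallo, Shift 7→Ueda, Shift 8→Greco+Tran.
Loads: Greco 2/2, Gallo 2/2, Dubois 2/2, Tran 2/2, Chen 1/2, Ueda 1/2 — all within limits.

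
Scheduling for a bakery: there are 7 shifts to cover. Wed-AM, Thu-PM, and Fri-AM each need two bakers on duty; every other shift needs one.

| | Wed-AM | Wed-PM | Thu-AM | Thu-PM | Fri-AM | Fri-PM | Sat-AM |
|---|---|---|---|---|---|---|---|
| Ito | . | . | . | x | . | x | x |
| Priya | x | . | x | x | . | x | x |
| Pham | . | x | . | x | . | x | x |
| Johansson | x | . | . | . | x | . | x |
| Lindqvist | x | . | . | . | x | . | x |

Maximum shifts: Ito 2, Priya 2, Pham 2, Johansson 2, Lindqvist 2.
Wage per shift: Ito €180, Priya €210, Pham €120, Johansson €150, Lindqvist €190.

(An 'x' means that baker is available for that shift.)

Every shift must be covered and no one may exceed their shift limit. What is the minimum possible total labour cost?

Wed-PM can only be covered by Pham, so that assignment is forced.
Thu-AM can only be covered by Priya, so that assignment is forced.
Fri-AM can only be covered by Johansson and Lindqvist, so that assignment is forced.
Picking the cheapest available baker for each shift independently would cost €1550, but that ignores the shift limits.
An optimal schedule: Wed-AM→Priya+Johansson, Wed-PM→Pham, Thu-AM→Priya, Thu-PM→Ito+Pham, Fri-AM→Johansson+Lindqvist, Fri-PM→Ito, Sat-AM→Lindqvist.
Total: 210 + 150 + 120 + 210 + 180 + 120 + 150 + 190 + 180 + 190 = €1700.

€1700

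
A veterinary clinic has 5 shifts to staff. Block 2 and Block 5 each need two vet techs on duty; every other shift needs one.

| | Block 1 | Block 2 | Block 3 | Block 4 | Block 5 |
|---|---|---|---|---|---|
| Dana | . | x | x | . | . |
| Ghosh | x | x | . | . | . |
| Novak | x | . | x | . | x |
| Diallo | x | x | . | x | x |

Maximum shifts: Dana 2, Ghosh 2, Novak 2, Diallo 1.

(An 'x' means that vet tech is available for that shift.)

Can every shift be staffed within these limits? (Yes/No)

Total capacity is 7 and 7 slots are needed, so capacity alone doesn't rule it out.
Shifts {Block 4, Block 5} need 3 worker-slots in total, but the vet techs available for any of those shifts (Novak and Diallo) can supply at most 2 among them. So no valid schedule exists.

No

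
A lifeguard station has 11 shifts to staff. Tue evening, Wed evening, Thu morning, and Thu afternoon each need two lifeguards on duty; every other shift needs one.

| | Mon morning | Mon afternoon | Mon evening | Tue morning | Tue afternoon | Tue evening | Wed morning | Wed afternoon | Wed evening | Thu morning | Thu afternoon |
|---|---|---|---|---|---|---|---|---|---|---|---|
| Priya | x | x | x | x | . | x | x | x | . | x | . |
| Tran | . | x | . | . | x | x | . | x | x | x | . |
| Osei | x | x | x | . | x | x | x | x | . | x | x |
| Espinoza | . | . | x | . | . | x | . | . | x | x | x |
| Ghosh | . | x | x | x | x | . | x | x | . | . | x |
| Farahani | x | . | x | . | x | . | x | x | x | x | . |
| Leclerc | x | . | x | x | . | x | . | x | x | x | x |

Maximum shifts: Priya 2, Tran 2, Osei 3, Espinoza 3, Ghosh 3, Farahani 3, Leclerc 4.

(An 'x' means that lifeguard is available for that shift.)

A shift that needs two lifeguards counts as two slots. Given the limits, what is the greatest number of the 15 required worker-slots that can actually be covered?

15

Total capacity across all lifeguards is 2+2+3+3+3+3+4 = 20, and 15 slots are needed, so at most 15 can be filled.
An assignment achieving 15: Mon morning→Priya, Mon afternoon→Tran, Mon evening→Ghosh, Tue morning→Priya, Tue afternoon→Tran, Tue evening→Osei+Espinoza, Wed morning→Osei, Wed afternoon→Ghosh, Wed evening→Espinoza+Farahani, Thu morning→Farahani+Leclerc, Thu afternoon→Osei+Espinoza.
Loads: Priya 2/2, Tran 2/2, Osei 3/3, Espinoza 3/3, Ghosh 2/3, Farahani 2/3, Leclerc 1/4.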